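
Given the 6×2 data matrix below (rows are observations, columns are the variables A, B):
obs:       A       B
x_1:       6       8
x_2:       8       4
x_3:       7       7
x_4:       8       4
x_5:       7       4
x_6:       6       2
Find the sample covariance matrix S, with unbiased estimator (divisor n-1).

Step 1 — column means:
  mean(A) = (6 + 8 + 7 + 8 + 7 + 6) / 6 = 42/6 = 7
  mean(B) = (8 + 4 + 7 + 4 + 4 + 2) / 6 = 29/6 = 4.8333

Step 2 — sample covariance S[i,j] = (1/(n-1)) · Σ_k (x_{k,i} - mean_i) · (x_{k,j} - mean_j), with n-1 = 5.
  S[A,A] = ((-1)·(-1) + (1)·(1) + (0)·(0) + (1)·(1) + (0)·(0) + (-1)·(-1)) / 5 = 4/5 = 0.8
  S[A,B] = ((-1)·(3.1667) + (1)·(-0.8333) + (0)·(2.1667) + (1)·(-0.8333) + (0)·(-0.8333) + (-1)·(-2.8333)) / 5 = -2/5 = -0.4
  S[B,B] = ((3.1667)·(3.1667) + (-0.8333)·(-0.8333) + (2.1667)·(2.1667) + (-0.8333)·(-0.8333) + (-0.8333)·(-0.8333) + (-2.8333)·(-2.8333)) / 5 = 24.8333/5 = 4.9667

S is symmetric (S[j,i] = S[i,j]). Assembling:

S = [[0.8, -0.4],
 [-0.4, 4.9667]]


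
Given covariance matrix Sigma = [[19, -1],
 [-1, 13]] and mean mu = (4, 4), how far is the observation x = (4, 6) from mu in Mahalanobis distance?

Step 1 — centre the observation: (x - mu) = (0, 2).

Step 2 — invert Sigma. det(Sigma) = 19·13 - (-1)² = 246.
  Sigma^{-1} = (1/det) · [[d, -b], [-b, a]] = [[0.0528, 0.0041],
 [0.0041, 0.0772]].

Step 3 — form the quadratic (x - mu)^T · Sigma^{-1} · (x - mu):
  Sigma^{-1} · (x - mu) = (0.0081, 0.1545).
  (x - mu)^T · [Sigma^{-1} · (x - mu)] = (0)·(0.0081) + (2)·(0.1545) = 0.3089.

Step 4 — take square root: d = √(0.3089) ≈ 0.5558.

d(x, mu) = √(0.3089) ≈ 0.5558


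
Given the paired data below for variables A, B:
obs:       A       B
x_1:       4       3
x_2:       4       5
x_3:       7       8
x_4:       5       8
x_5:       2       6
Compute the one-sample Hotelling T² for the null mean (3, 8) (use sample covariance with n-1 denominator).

Step 1 — sample mean vector:
  mean(A) = (4 + 4 + 7 + 5 + 2) / 5 = 22/5 = 4.4
  mean(B) = (3 + 5 + 8 + 8 + 6) / 5 = 30/5 = 6
  x̄ = (4.4, 6),  deviation x̄ - mu_0 = (4.4, 6) - (3, 8) = (1.4, -2).

Step 2 — sample covariance matrix, S[i,j] = (1/(n-1)) · Σ_k (x_{k,i} - mean_i) · (x_{k,j} - mean_j), divisor n-1 = 4:
  S[A,A] = ((-0.4)·(-0.4) + (-0.4)·(-0.4) + (2.6)·(2.6) + (0.6)·(0.6) + (-2.4)·(-2.4)) / 4 = 13.2/4 = 3.3
  S[A,B] = ((-0.4)·(-3) + (-0.4)·(-1) + (2.6)·(2) + (0.6)·(2) + (-2.4)·(0)) / 4 = 8/4 = 2
  S[B,B] = ((-3)·(-3) + (-1)·(-1) + (2)·(2) + (2)·(2) + (0)·(0)) / 4 = 18/4 = 4.5
  S = [[3.3, 2],
 [2, 4.5]].

Step 3 — invert S. det(S) = 3.3·4.5 - (2)² = 10.85.
  S^{-1} = (1/det) · [[d, -b], [-b, a]] = [[0.4147, -0.1843],
 [-0.1843, 0.3041]].

Step 4 — quadratic form (x̄ - mu_0)^T · S^{-1} · (x̄ - mu_0):
  S^{-1} · (x̄ - mu_0) = (0.9493, -0.8664),
  (x̄ - mu_0)^T · [...] = (1.4)·(0.9493) + (-2)·(-0.8664) = 3.0618.

Step 5 — scale by n: T² = 5 · 3.0618 = 15.3088.

T² ≈ 15.3088


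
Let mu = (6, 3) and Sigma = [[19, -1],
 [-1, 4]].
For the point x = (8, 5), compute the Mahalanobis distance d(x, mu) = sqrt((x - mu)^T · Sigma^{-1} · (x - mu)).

Step 1 — centre the observation: (x - mu) = (2, 2).

Step 2 — invert Sigma. det(Sigma) = 19·4 - (-1)² = 75.
  Sigma^{-1} = (1/det) · [[d, -b], [-b, a]] = [[0.0533, 0.0133],
 [0.0133, 0.2533]].

Step 3 — form the quadratic (x - mu)^T · Sigma^{-1} · (x - mu):
  Sigma^{-1} · (x - mu) = (0.1333, 0.5333).
  (x - mu)^T · [Sigma^{-1} · (x - mu)] = (2)·(0.1333) + (2)·(0.5333) = 1.3333.

Step 4 — take square root: d = √(1.3333) ≈ 1.1547.

d(x, mu) = √(1.3333) ≈ 1.1547


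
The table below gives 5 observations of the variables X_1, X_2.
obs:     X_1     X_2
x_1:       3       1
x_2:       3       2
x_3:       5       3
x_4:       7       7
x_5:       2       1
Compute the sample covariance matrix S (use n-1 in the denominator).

Step 1 — column means:
  mean(X_1) = (3 + 3 + 5 + 7 + 2) / 5 = 20/5 = 4
  mean(X_2) = (1 + 2 + 3 + 7 + 1) / 5 = 14/5 = 2.8

Step 2 — sample covariance S[i,j] = (1/(n-1)) · Σ_k (x_{k,i} - mean_i) · (x_{k,j} - mean_j), with n-1 = 4.
  S[X_1,X_1] = ((-1)·(-1) + (-1)·(-1) + (1)·(1) + (3)·(3) + (-2)·(-2)) / 4 = 16/4 = 4
  S[X_1,X_2] = ((-1)·(-1.8) + (-1)·(-0.8) + (1)·(0.2) + (3)·(4.2) + (-2)·(-1.8)) / 4 = 19/4 = 4.75
  S[X_2,X_2] = ((-1.8)·(-1.8) + (-0.8)·(-0.8) + (0.2)·(0.2) + (4.2)·(4.2) + (-1.8)·(-1.8)) / 4 = 24.8/4 = 6.2

S is symmetric (S[j,i] = S[i,j]). Assembling:

S = [[4, 4.75],
 [4.75, 6.2]]


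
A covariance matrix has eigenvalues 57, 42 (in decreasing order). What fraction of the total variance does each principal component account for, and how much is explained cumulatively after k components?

Step 1 — total variance = trace(Sigma) = Σ λ_i = 57 + 42 = 99.

Step 2 — fraction explained by component i = λ_i / Σ λ:
  PC1: 57/99 = 0.5758
  PC2: 42/99 = 0.4242

Step 3 — cumulative fraction after k components = (λ_1 + ... + λ_k) / Σ λ:
  k = 1: 57/99 = 0.5758
  k = 2: (57 + 42)/99 = 99/99 = 1

Summary (fraction, with percent):

explained: PC1 0.5758 (57.58%), PC2 0.4242 (42.42%);  cumulative: 0.5758, 1


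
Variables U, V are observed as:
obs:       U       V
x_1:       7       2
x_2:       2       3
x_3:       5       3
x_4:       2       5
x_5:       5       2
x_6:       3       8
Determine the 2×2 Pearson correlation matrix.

Step 1 — column means:
  mean(U) = (7 + 2 + 5 + 2 + 5 + 3) / 6 = 24/6 = 4
  mean(V) = (2 + 3 + 3 + 5 + 2 + 8) / 6 = 23/6 = 3.8333

Step 2 — sample variances and covariances s[i,j] = (1/(n-1)) · Σ_k (x_{k,i} - mean_i) · (x_{k,j} - mean_j), with n-1 = 5:
  s[U,U] = ((3)·(3) + (-2)·(-2) + (1)·(1) + (-2)·(-2) + (1)·(1) + (-1)·(-1)) / 5 = 20/5 = 4
  s[U,V] = ((3)·(-1.8333) + (-2)·(-0.8333) + (1)·(-0.8333) + (-2)·(1.1667) + (1)·(-1.8333) + (-1)·(4.1667)) / 5 = -13/5 = -2.6
  s[V,V] = ((-1.8333)·(-1.8333) + (-0.8333)·(-0.8333) + (-0.8333)·(-0.8333) + (1.1667)·(1.1667) + (-1.8333)·(-1.8333) + (4.1667)·(4.1667)) / 5 = 26.8333/5 = 5.3667
  Sample standard deviations s_i = √(s[i,i]):
  s(U) = √(4) = 2
  s(V) = √(5.3667) = 2.3166

Step 3 — r_{ij} = s_{ij} / (s_i · s_j):
  r[U,U] = 1 (diagonal).
  r[U,V] = -2.6 / (2 · 2.3166) = -2.6 / 4.6332 = -0.5612
  r[V,V] = 1 (diagonal).

R is symmetric with unit diagonal. Assembling:

R = [[1, -0.5612],
 [-0.5612, 1]]


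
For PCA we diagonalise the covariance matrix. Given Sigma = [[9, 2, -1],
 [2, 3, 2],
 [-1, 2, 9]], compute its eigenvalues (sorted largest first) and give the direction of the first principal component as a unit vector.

Step 1 — characteristic polynomial p(λ) = det(λI - Sigma) = λ³ - tr·λ² + c_1·λ - det, where tr = trace, c_1 = sum of the principal 2×2 minors, det = det(Sigma):
  tr = 9 + 3 + 9 = 21,
  c_1 = (9·3 - (2)²) + (9·9 - (-1)²) + (3·9 - (2)²) = 23 + 80 + 23 = 126,
  det = 9·(3·9 - (2)²) - (2)·((2)·9 - (2)·(-1)) + (-1)·((2)·(2) - 3·(-1)) = 9·(23) - (2)·(20) + (-1)·(7) = 160.
  So p(λ) = λ³ - 21λ² + 126λ - 160.
Step 2 — look for an integer root (rational root theorem: any rational root is an integer divisor of 160). Testing λ = 10:
  p(10) = 1000 - 2100 + 1260 - 160 = 0  ✓
  Dividing out (λ - 10): p(λ) = (λ - 10)(λ² - 11λ + 16).
Step 3 — remaining eigenvalues from the quadratic λ² - 11λ + 16 = 0:
  Δ = 11² - 4·16 = 121 - 64 = 57,  λ = (11 ± √57)/2 = (11 ± 7.5498)/2 ≈ 9.2749 or 1.7251.
  Sorted: λ_1 = 10,  λ_2 = 9.2749,  λ_3 = 1.7251  (check: sum = 21 = tr ✓).

Step 4 — unit eigenvector for λ_1 = 10: v spans the null space of (Sigma - λ_1 I), whose rows are
  r_1 = (-1, 2, -1),  r_2 = (2, -7, 2),  r_3 = (-1, 2, -1).
  v is orthogonal to every row, so take v ∝ r_1 × r_2 = ((2)·(2) - (-1)·(-7), (-1)·(2) - (-1)·(2), (-1)·(-7) - (2)·(2)) = (-3, 0, 3).
  Rescale (divide by 3; multiply by -1 so the first nonzero entry is positive): u = (1, 0, -1).
  ||u|| = √((1)² + (0)² + (-1)²) = √(2) ≈ 1.4142,  v_1 = u/||u|| ≈ (0.7071, 0, -0.7071) (||v_1|| = 1).

λ_1 = 10,  λ_2 = 9.2749,  λ_3 = 1.7251;  v_1 ≈ (0.7071, 0, -0.7071)


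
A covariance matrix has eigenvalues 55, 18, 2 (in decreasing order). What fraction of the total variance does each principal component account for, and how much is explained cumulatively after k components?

Step 1 — total variance = trace(Sigma) = Σ λ_i = 55 + 18 + 2 = 75.

Step 2 — fraction explained by component i = λ_i / Σ λ:
  PC1: 55/75 = 0.7333
  PC2: 18/75 = 0.24
  PC3: 2/75 = 0.0267

Step 3 — cumulative fraction after k components = (λ_1 + ... + λ_k) / Σ λ:
  k = 1: 55/75 = 0.7333
  k = 2: (55 + 18)/75 = 73/75 = 0.9733
  k = 3: (55 + 18 + 2)/75 = 75/75 = 1

Summary (fraction, with percent):

explained: PC1 0.7333 (73.33%), PC2 0.24 (24%), PC3 0.0267 (2.67%);  cumulative: 0.7333, 0.9733, 1


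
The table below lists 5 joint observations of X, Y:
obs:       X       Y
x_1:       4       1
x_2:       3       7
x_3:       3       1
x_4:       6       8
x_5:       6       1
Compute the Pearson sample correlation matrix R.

Step 1 — column means:
  mean(X) = (4 + 3 + 3 + 6 + 6) / 5 = 22/5 = 4.4
  mean(Y) = (1 + 7 + 1 + 8 + 1) / 5 = 18/5 = 3.6

Step 2 — sample variances and covariances s[i,j] = (1/(n-1)) · Σ_k (x_{k,i} - mean_i) · (x_{k,j} - mean_j), with n-1 = 4:
  s[X,X] = ((-0.4)·(-0.4) + (-1.4)·(-1.4) + (-1.4)·(-1.4) + (1.6)·(1.6) + (1.6)·(1.6)) / 4 = 9.2/4 = 2.3
  s[X,Y] = ((-0.4)·(-2.6) + (-1.4)·(3.4) + (-1.4)·(-2.6) + (1.6)·(4.4) + (1.6)·(-2.6)) / 4 = 2.8/4 = 0.7
  s[Y,Y] = ((-2.6)·(-2.6) + (3.4)·(3.4) + (-2.6)·(-2.6) + (4.4)·(4.4) + (-2.6)·(-2.6)) / 4 = 51.2/4 = 12.8
  Sample standard deviations s_i = √(s[i,i]):
  s(X) = √(2.3) = 1.5166
  s(Y) = √(12.8) = 3.5777

Step 3 — r_{ij} = s_{ij} / (s_i · s_j):
  r[X,X] = 1 (diagonal).
  r[X,Y] = 0.7 / (1.5166 · 3.5777) = 0.7 / 5.4259 = 0.129
  r[Y,Y] = 1 (diagonal).

R is symmetric with unit diagonal. Assembling:

R = [[1, 0.129],
 [0.129, 1]]


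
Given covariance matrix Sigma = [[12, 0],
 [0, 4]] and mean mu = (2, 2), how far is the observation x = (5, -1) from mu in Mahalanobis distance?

Step 1 — centre the observation: (x - mu) = (3, -3).

Step 2 — invert Sigma. det(Sigma) = 12·4 - (0)² = 48.
  Sigma^{-1} = (1/det) · [[d, -b], [-b, a]] = [[0.0833, 0],
 [0, 0.25]].

Step 3 — form the quadratic (x - mu)^T · Sigma^{-1} · (x - mu):
  Sigma^{-1} · (x - mu) = (0.25, -0.75).
  (x - mu)^T · [Sigma^{-1} · (x - mu)] = (3)·(0.25) + (-3)·(-0.75) = 3.

Step 4 — take square root: d = √(3) ≈ 1.7321.

d(x, mu) = √(3) ≈ 1.7321


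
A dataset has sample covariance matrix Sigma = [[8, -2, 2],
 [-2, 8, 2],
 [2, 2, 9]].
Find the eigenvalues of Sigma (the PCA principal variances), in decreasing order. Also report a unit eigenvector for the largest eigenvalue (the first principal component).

Step 1 — characteristic polynomial p(λ) = det(λI - Sigma) = λ³ - tr·λ² + c_1·λ - det, where tr = trace, c_1 = sum of the principal 2×2 minors, det = det(Sigma):
  tr = 8 + 8 + 9 = 25,
  c_1 = (8·8 - (-2)²) + (8·9 - (2)²) + (8·9 - (2)²) = 60 + 68 + 68 = 196,
  det = 8·(8·9 - (2)²) - (-2)·((-2)·9 - (2)·(2)) + (2)·((-2)·(2) - 8·(2)) = 8·(68) - (-2)·(-22) + (2)·(-20) = 460.
  So p(λ) = λ³ - 25λ² + 196λ - 460.
Step 2 — look for an integer root (rational root theorem: any rational root is an integer divisor of 460). Testing λ = 10:
  p(10) = 1000 - 2500 + 1960 - 460 = 0  ✓
  Dividing out (λ - 10): p(λ) = (λ - 10)(λ² - 15λ + 46).
Step 3 — remaining eigenvalues from the quadratic λ² - 15λ + 46 = 0:
  Δ = 15² - 4·46 = 225 - 184 = 41,  λ = (15 ± √41)/2 = (15 ± 6.4031)/2 ≈ 10.7016 or 4.2984.
  Sorted: λ_1 = 10.7016,  λ_2 = 10,  λ_3 = 4.2984  (check: sum = 25 = tr ✓).

Step 4 — unit eigenvector for λ_1 ≈ 10.7016: v spans the null space of (Sigma - λ_1 I), whose rows are
  r_1 = (-2.7016, -2, 2),  r_2 = (-2, -2.7016, 2),  r_3 = (2, 2, -1.7016).
  v is orthogonal to every row, so take v ∝ r_1 × r_2 = ((-2)·(2) - (2)·(-2.7016), (2)·(-2) - (-2.7016)·(2), (-2.7016)·(-2.7016) - (-2)·(-2)) ≈ (1.4031, 1.4031, 3.2984).
  Let u = (1.4031, 1.4031, 3.2984).
  ||u|| = √((1.4031)² + (1.4031)² + (3.2984)²) = √(14.8172) ≈ 3.8493,  v_1 = u/||u|| ≈ (0.3645, 0.3645, 0.8569) (||v_1|| = 1).

λ_1 = 10.7016,  λ_2 = 10,  λ_3 = 4.2984;  v_1 ≈ (0.3645, 0.3645, 0.8569)


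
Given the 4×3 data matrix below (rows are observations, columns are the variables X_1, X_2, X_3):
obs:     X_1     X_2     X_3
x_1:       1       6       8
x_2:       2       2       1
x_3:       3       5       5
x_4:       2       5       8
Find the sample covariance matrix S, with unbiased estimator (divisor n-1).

Step 1 — column means:
  mean(X_1) = (1 + 2 + 3 + 2) / 4 = 8/4 = 2
  mean(X_2) = (6 + 2 + 5 + 5) / 4 = 18/4 = 4.5
  mean(X_3) = (8 + 1 + 5 + 8) / 4 = 22/4 = 5.5

Step 2 — sample covariance S[i,j] = (1/(n-1)) · Σ_k (x_{k,i} - mean_i) · (x_{k,j} - mean_j), with n-1 = 3.
  S[X_1,X_1] = ((-1)·(-1) + (0)·(0) + (1)·(1) + (0)·(0)) / 3 = 2/3 = 0.6667
  S[X_1,X_2] = ((-1)·(1.5) + (0)·(-2.5) + (1)·(0.5) + (0)·(0.5)) / 3 = -1/3 = -0.3333
  S[X_1,X_3] = ((-1)·(2.5) + (0)·(-4.5) + (1)·(-0.5) + (0)·(2.5)) / 3 = -3/3 = -1
  S[X_2,X_2] = ((1.5)·(1.5) + (-2.5)·(-2.5) + (0.5)·(0.5) + (0.5)·(0.5)) / 3 = 9/3 = 3
  S[X_2,X_3] = ((1.5)·(2.5) + (-2.5)·(-4.5) + (0.5)·(-0.5) + (0.5)·(2.5)) / 3 = 16/3 = 5.3333
  S[X_3,X_3] = ((2.5)·(2.5) + (-4.5)·(-4.5) + (-0.5)·(-0.5) + (2.5)·(2.5)) / 3 = 33/3 = 11

S is symmetric (S[j,i] = S[i,j]). Assembling:

S = [[0.6667, -0.3333, -1],
 [-0.3333, 3, 5.3333],
 [-1, 5.3333, 11]]


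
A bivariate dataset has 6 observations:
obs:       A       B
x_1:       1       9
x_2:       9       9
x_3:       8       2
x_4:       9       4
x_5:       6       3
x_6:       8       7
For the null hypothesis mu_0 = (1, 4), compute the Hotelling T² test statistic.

Step 1 — sample mean vector:
  mean(A) = (1 + 9 + 8 + 9 + 6 + 8) / 6 = 41/6 = 6.8333
  mean(B) = (9 + 9 + 2 + 4 + 3 + 7) / 6 = 34/6 = 5.6667
  x̄ = (6.8333, 5.6667),  deviation x̄ - mu_0 = (6.8333, 5.6667) - (1, 4) = (5.8333, 1.6667).

Step 2 — sample covariance matrix, S[i,j] = (1/(n-1)) · Σ_k (x_{k,i} - mean_i) · (x_{k,j} - mean_j), divisor n-1 = 5:
  S[A,A] = ((-5.8333)·(-5.8333) + (2.1667)·(2.1667) + (1.1667)·(1.1667) + (2.1667)·(2.1667) + (-0.8333)·(-0.8333) + (1.1667)·(1.1667)) / 5 = 46.8333/5 = 9.3667
  S[A,B] = ((-5.8333)·(3.3333) + (2.1667)·(3.3333) + (1.1667)·(-3.6667) + (2.1667)·(-1.6667) + (-0.8333)·(-2.6667) + (1.1667)·(1.3333)) / 5 = -16.3333/5 = -3.2667
  S[B,B] = ((3.3333)·(3.3333) + (3.3333)·(3.3333) + (-3.6667)·(-3.6667) + (-1.6667)·(-1.6667) + (-2.6667)·(-2.6667) + (1.3333)·(1.3333)) / 5 = 47.3333/5 = 9.4667
  S = [[9.3667, -3.2667],
 [-3.2667, 9.4667]].

Step 3 — invert S. det(S) = 9.3667·9.4667 - (-3.2667)² = 78.
  S^{-1} = (1/det) · [[d, -b], [-b, a]] = [[0.1214, 0.0419],
 [0.0419, 0.1201]].

Step 4 — quadratic form (x̄ - mu_0)^T · S^{-1} · (x̄ - mu_0):
  S^{-1} · (x̄ - mu_0) = (0.7778, 0.4444),
  (x̄ - mu_0)^T · [...] = (5.8333)·(0.7778) + (1.6667)·(0.4444) = 5.2778.

Step 5 — scale by n: T² = 6 · 5.2778 = 31.6667.

T² ≈ 31.6667


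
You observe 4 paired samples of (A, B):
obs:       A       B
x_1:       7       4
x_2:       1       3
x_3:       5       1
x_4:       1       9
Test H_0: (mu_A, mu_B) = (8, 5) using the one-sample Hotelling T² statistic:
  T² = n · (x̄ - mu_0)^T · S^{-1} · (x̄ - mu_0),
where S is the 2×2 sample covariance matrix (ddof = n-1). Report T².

Step 1 — sample mean vector:
  mean(A) = (7 + 1 + 5 + 1) / 4 = 14/4 = 3.5
  mean(B) = (4 + 3 + 1 + 9) / 4 = 17/4 = 4.25
  x̄ = (3.5, 4.25),  deviation x̄ - mu_0 = (3.5, 4.25) - (8, 5) = (-4.5, -0.75).

Step 2 — sample covariance matrix, S[i,j] = (1/(n-1)) · Σ_k (x_{k,i} - mean_i) · (x_{k,j} - mean_j), divisor n-1 = 3:
  S[A,A] = ((3.5)·(3.5) + (-2.5)·(-2.5) + (1.5)·(1.5) + (-2.5)·(-2.5)) / 3 = 27/3 = 9
  S[A,B] = ((3.5)·(-0.25) + (-2.5)·(-1.25) + (1.5)·(-3.25) + (-2.5)·(4.75)) / 3 = -14.5/3 = -4.8333
  S[B,B] = ((-0.25)·(-0.25) + (-1.25)·(-1.25) + (-3.25)·(-3.25) + (4.75)·(4.75)) / 3 = 34.75/3 = 11.5833
  S = [[9, -4.8333],
 [-4.8333, 11.5833]].

Step 3 — invert S. det(S) = 9·11.5833 - (-4.8333)² = 80.8889.
  S^{-1} = (1/det) · [[d, -b], [-b, a]] = [[0.1432, 0.0598],
 [0.0598, 0.1113]].

Step 4 — quadratic form (x̄ - mu_0)^T · S^{-1} · (x̄ - mu_0):
  S^{-1} · (x̄ - mu_0) = (-0.6892, -0.3523),
  (x̄ - mu_0)^T · [...] = (-4.5)·(-0.6892) + (-0.75)·(-0.3523) = 3.3657.

Step 5 — scale by n: T² = 4 · 3.3657 = 13.4629.

T² ≈ 13.4629


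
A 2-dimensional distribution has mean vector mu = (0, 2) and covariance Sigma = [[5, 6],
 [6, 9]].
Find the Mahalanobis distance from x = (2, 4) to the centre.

Step 1 — centre the observation: (x - mu) = (2, 2).

Step 2 — invert Sigma. det(Sigma) = 5·9 - (6)² = 9.
  Sigma^{-1} = (1/det) · [[d, -b], [-b, a]] = [[1, -0.6667],
 [-0.6667, 0.5556]].

Step 3 — form the quadratic (x - mu)^T · Sigma^{-1} · (x - mu):
  Sigma^{-1} · (x - mu) = (0.6667, -0.2222).
  (x - mu)^T · [Sigma^{-1} · (x - mu)] = (2)·(0.6667) + (2)·(-0.2222) = 0.8889.

Step 4 — take square root: d = √(0.8889) ≈ 0.9428.

d(x, mu) = √(0.8889) ≈ 0.9428


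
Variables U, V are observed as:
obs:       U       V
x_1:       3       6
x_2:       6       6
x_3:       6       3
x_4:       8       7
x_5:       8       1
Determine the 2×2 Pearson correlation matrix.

Step 1 — column means:
  mean(U) = (3 + 6 + 6 + 8 + 8) / 5 = 31/5 = 6.2
  mean(V) = (6 + 6 + 3 + 7 + 1) / 5 = 23/5 = 4.6

Step 2 — sample variances and covariances s[i,j] = (1/(n-1)) · Σ_k (x_{k,i} - mean_i) · (x_{k,j} - mean_j), with n-1 = 4:
  s[U,U] = ((-3.2)·(-3.2) + (-0.2)·(-0.2) + (-0.2)·(-0.2) + (1.8)·(1.8) + (1.8)·(1.8)) / 4 = 16.8/4 = 4.2
  s[U,V] = ((-3.2)·(1.4) + (-0.2)·(1.4) + (-0.2)·(-1.6) + (1.8)·(2.4) + (1.8)·(-3.6)) / 4 = -6.6/4 = -1.65
  s[V,V] = ((1.4)·(1.4) + (1.4)·(1.4) + (-1.6)·(-1.6) + (2.4)·(2.4) + (-3.6)·(-3.6)) / 4 = 25.2/4 = 6.3
  Sample standard deviations s_i = √(s[i,i]):
  s(U) = √(4.2) = 2.0494
  s(V) = √(6.3) = 2.51

Step 3 — r_{ij} = s_{ij} / (s_i · s_j):
  r[U,U] = 1 (diagonal).
  r[U,V] = -1.65 / (2.0494 · 2.51) = -1.65 / 5.1439 = -0.3208
  r[V,V] = 1 (diagonal).

R is symmetric with unit diagonal. Assembling:

R = [[1, -0.3208],
 [-0.3208, 1]]


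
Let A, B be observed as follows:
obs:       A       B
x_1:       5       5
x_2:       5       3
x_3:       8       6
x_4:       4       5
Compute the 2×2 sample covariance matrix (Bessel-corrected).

Step 1 — column means:
  mean(A) = (5 + 5 + 8 + 4) / 4 = 22/4 = 5.5
  mean(B) = (5 + 3 + 6 + 5) / 4 = 19/4 = 4.75

Step 2 — sample covariance S[i,j] = (1/(n-1)) · Σ_k (x_{k,i} - mean_i) · (x_{k,j} - mean_j), with n-1 = 3.
  S[A,A] = ((-0.5)·(-0.5) + (-0.5)·(-0.5) + (2.5)·(2.5) + (-1.5)·(-1.5)) / 3 = 9/3 = 3
  S[A,B] = ((-0.5)·(0.25) + (-0.5)·(-1.75) + (2.5)·(1.25) + (-1.5)·(0.25)) / 3 = 3.5/3 = 1.1667
  S[B,B] = ((0.25)·(0.25) + (-1.75)·(-1.75) + (1.25)·(1.25) + (0.25)·(0.25)) / 3 = 4.75/3 = 1.5833

S is symmetric (S[j,i] = S[i,j]). Assembling:

S = [[3, 1.1667],
 [1.1667, 1.5833]]


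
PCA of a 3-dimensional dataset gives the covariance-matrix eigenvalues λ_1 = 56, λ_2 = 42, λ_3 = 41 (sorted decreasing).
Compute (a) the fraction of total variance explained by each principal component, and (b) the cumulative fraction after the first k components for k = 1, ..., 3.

Step 1 — total variance = trace(Sigma) = Σ λ_i = 56 + 42 + 41 = 139.

Step 2 — fraction explained by component i = λ_i / Σ λ:
  PC1: 56/139 = 0.4029
  PC2: 42/139 = 0.3022
  PC3: 41/139 = 0.295

Step 3 — cumulative fraction after k components = (λ_1 + ... + λ_k) / Σ λ:
  k = 1: 56/139 = 0.4029
  k = 2: (56 + 42)/139 = 98/139 = 0.705
  k = 3: (56 + 42 + 41)/139 = 139/139 = 1

Summary (fraction, with percent):

explained: PC1 0.4029 (40.29%), PC2 0.3022 (30.22%), PC3 0.295 (29.5%);  cumulative: 0.4029, 0.705, 1


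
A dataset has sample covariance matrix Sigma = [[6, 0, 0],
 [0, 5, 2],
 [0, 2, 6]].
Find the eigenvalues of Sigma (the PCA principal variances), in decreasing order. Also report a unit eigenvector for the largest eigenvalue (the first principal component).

Step 1 — characteristic polynomial p(λ) = det(λI - Sigma) = λ³ - tr·λ² + c_1·λ - det, where tr = trace, c_1 = sum of the principal 2×2 minors, det = det(Sigma):
  tr = 6 + 5 + 6 = 17,
  c_1 = (6·5 - (0)²) + (6·6 - (0)²) + (5·6 - (2)²) = 30 + 36 + 26 = 92,
  det = 6·(5·6 - (2)²) - (0)·((0)·6 - (2)·(0)) + (0)·((0)·(2) - 5·(0)) = 6·(26) - (0)·(0) + (0)·(0) = 156.
  So p(λ) = λ³ - 17λ² + 92λ - 156.
Step 2 — look for an integer root (rational root theorem: any rational root is an integer divisor of 156). Testing λ = 6:
  p(6) = 216 - 612 + 552 - 156 = 0  ✓
  Dividing out (λ - 6): p(λ) = (λ - 6)(λ² - 11λ + 26).
Step 3 — remaining eigenvalues from the quadratic λ² - 11λ + 26 = 0:
  Δ = 11² - 4·26 = 121 - 104 = 17,  λ = (11 ± √17)/2 = (11 ± 4.1231)/2 ≈ 7.5616 or 3.4384.
  Sorted: λ_1 = 7.5616,  λ_2 = 6,  λ_3 = 3.4384  (check: sum = 17 = tr ✓).

Step 4 — unit eigenvector for λ_1 ≈ 7.5616: v spans the null space of (Sigma - λ_1 I), whose rows are
  r_1 = (-1.5616, 0, 0),  r_2 = (0, -2.5616, 2),  r_3 = (0, 2, -1.5616).
  v is orthogonal to every row, so take v ∝ r_1 × r_2 = ((0)·(2) - (0)·(-2.5616), (0)·(0) - (-1.5616)·(2), (-1.5616)·(-2.5616) - (0)·(0)) ≈ (0, 3.1231, 4).
  Let u = (0, 3.1231, 4).
  ||u|| = √((0)² + (3.1231)² + (4)²) = √(25.7538) ≈ 5.0748,  v_1 = u/||u|| ≈ (0, 0.6154, 0.7882) (||v_1|| = 1).

λ_1 = 7.5616,  λ_2 = 6,  λ_3 = 3.4384;  v_1 ≈ (0, 0.6154, 0.7882)


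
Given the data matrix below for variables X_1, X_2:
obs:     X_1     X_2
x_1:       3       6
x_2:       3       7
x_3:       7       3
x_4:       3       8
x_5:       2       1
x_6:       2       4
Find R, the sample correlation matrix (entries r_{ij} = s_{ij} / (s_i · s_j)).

Step 1 — column means:
  mean(X_1) = (3 + 3 + 7 + 3 + 2 + 2) / 6 = 20/6 = 3.3333
  mean(X_2) = (6 + 7 + 3 + 8 + 1 + 4) / 6 = 29/6 = 4.8333

Step 2 — sample variances and covariances s[i,j] = (1/(n-1)) · Σ_k (x_{k,i} - mean_i) · (x_{k,j} - mean_j), with n-1 = 5:
  s[X_1,X_1] = ((-0.3333)·(-0.3333) + (-0.3333)·(-0.3333) + (3.6667)·(3.6667) + (-0.3333)·(-0.3333) + (-1.3333)·(-1.3333) + (-1.3333)·(-1.3333)) / 5 = 17.3333/5 = 3.4667
  s[X_1,X_2] = ((-0.3333)·(1.1667) + (-0.3333)·(2.1667) + (3.6667)·(-1.8333) + (-0.3333)·(3.1667) + (-1.3333)·(-3.8333) + (-1.3333)·(-0.8333)) / 5 = -2.6667/5 = -0.5333
  s[X_2,X_2] = ((1.1667)·(1.1667) + (2.1667)·(2.1667) + (-1.8333)·(-1.8333) + (3.1667)·(3.1667) + (-3.8333)·(-3.8333) + (-0.8333)·(-0.8333)) / 5 = 34.8333/5 = 6.9667
  Sample standard deviations s_i = √(s[i,i]):
  s(X_1) = √(3.4667) = 1.8619
  s(X_2) = √(6.9667) = 2.6394

Step 3 — r_{ij} = s_{ij} / (s_i · s_j):
  r[X_1,X_1] = 1 (diagonal).
  r[X_1,X_2] = -0.5333 / (1.8619 · 2.6394) = -0.5333 / 4.9144 = -0.1085
  r[X_2,X_2] = 1 (diagonal).

R is symmetric with unit diagonal. Assembling:

R = [[1, -0.1085],
 [-0.1085, 1]]


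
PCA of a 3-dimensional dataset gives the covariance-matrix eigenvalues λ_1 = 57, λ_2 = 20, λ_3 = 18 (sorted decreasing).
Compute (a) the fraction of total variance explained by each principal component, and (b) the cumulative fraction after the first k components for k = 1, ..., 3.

Step 1 — total variance = trace(Sigma) = Σ λ_i = 57 + 20 + 18 = 95.

Step 2 — fraction explained by component i = λ_i / Σ λ:
  PC1: 57/95 = 0.6
  PC2: 20/95 = 0.2105
  PC3: 18/95 = 0.1895

Step 3 — cumulative fraction after k components = (λ_1 + ... + λ_k) / Σ λ:
  k = 1: 57/95 = 0.6
  k = 2: (57 + 20)/95 = 77/95 = 0.8105
  k = 3: (57 + 20 + 18)/95 = 95/95 = 1

Summary (fraction, with percent):

explained: PC1 0.6 (60%), PC2 0.2105 (21.05%), PC3 0.1895 (18.95%);  cumulative: 0.6, 0.8105, 1


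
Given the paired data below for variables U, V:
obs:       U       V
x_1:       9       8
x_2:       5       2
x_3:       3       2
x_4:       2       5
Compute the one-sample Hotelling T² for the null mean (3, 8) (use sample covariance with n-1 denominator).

Step 1 — sample mean vector:
  mean(U) = (9 + 5 + 3 + 2) / 4 = 19/4 = 4.75
  mean(V) = (8 + 2 + 2 + 5) / 4 = 17/4 = 4.25
  x̄ = (4.75, 4.25),  deviation x̄ - mu_0 = (4.75, 4.25) - (3, 8) = (1.75, -3.75).

Step 2 — sample covariance matrix, S[i,j] = (1/(n-1)) · Σ_k (x_{k,i} - mean_i) · (x_{k,j} - mean_j), divisor n-1 = 3:
  S[U,U] = ((4.25)·(4.25) + (0.25)·(0.25) + (-1.75)·(-1.75) + (-2.75)·(-2.75)) / 3 = 28.75/3 = 9.5833
  S[U,V] = ((4.25)·(3.75) + (0.25)·(-2.25) + (-1.75)·(-2.25) + (-2.75)·(0.75)) / 3 = 17.25/3 = 5.75
  S[V,V] = ((3.75)·(3.75) + (-2.25)·(-2.25) + (-2.25)·(-2.25) + (0.75)·(0.75)) / 3 = 24.75/3 = 8.25
  S = [[9.5833, 5.75],
 [5.75, 8.25]].

Step 3 — invert S. det(S) = 9.5833·8.25 - (5.75)² = 46.
  S^{-1} = (1/det) · [[d, -b], [-b, a]] = [[0.1793, -0.125],
 [-0.125, 0.2083]].

Step 4 — quadratic form (x̄ - mu_0)^T · S^{-1} · (x̄ - mu_0):
  S^{-1} · (x̄ - mu_0) = (0.7826, -1),
  (x̄ - mu_0)^T · [...] = (1.75)·(0.7826) + (-3.75)·(-1) = 5.1196.

Step 5 — scale by n: T² = 4 · 5.1196 = 20.4783.

T² ≈ 20.4783


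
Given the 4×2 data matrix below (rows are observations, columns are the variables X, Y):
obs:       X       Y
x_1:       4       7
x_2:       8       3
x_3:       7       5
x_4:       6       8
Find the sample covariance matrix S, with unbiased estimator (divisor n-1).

Step 1 — column means:
  mean(X) = (4 + 8 + 7 + 6) / 4 = 25/4 = 6.25
  mean(Y) = (7 + 3 + 5 + 8) / 4 = 23/4 = 5.75

Step 2 — sample covariance S[i,j] = (1/(n-1)) · Σ_k (x_{k,i} - mean_i) · (x_{k,j} - mean_j), with n-1 = 3.
  S[X,X] = ((-2.25)·(-2.25) + (1.75)·(1.75) + (0.75)·(0.75) + (-0.25)·(-0.25)) / 3 = 8.75/3 = 2.9167
  S[X,Y] = ((-2.25)·(1.25) + (1.75)·(-2.75) + (0.75)·(-0.75) + (-0.25)·(2.25)) / 3 = -8.75/3 = -2.9167
  S[Y,Y] = ((1.25)·(1.25) + (-2.75)·(-2.75) + (-0.75)·(-0.75) + (2.25)·(2.25)) / 3 = 14.75/3 = 4.9167

S is symmetric (S[j,i] = S[i,j]). Assembling:

S = [[2.9167, -2.9167],
 [-2.9167, 4.9167]]


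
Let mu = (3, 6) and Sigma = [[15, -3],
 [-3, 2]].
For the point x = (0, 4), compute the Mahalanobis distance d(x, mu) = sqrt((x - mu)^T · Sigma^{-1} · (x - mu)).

Step 1 — centre the observation: (x - mu) = (-3, -2).

Step 2 — invert Sigma. det(Sigma) = 15·2 - (-3)² = 21.
  Sigma^{-1} = (1/det) · [[d, -b], [-b, a]] = [[0.0952, 0.1429],
 [0.1429, 0.7143]].

Step 3 — form the quadratic (x - mu)^T · Sigma^{-1} · (x - mu):
  Sigma^{-1} · (x - mu) = (-0.5714, -1.8571).
  (x - mu)^T · [Sigma^{-1} · (x - mu)] = (-3)·(-0.5714) + (-2)·(-1.8571) = 5.4286.

Step 4 — take square root: d = √(5.4286) ≈ 2.3299.

d(x, mu) = √(5.4286) ≈ 2.3299


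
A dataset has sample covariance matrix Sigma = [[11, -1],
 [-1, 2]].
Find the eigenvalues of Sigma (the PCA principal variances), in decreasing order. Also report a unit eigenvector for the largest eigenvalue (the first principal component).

Step 1 — characteristic polynomial of 2×2 Sigma:
  det(Sigma - λI) = λ² - trace · λ + det = 0.
  trace = 11 + 2 = 13, det = 11·2 - (-1)² = 21.
Step 2 — discriminant:
  Δ = trace² - 4·det = 169 - 84 = 85.
Step 3 — eigenvalues:
  λ = (trace ± √Δ)/2 = (13 ± 9.2195)/2,
  λ_1 = 11.1098,  λ_2 = 1.8902.

Step 4 — unit eigenvector for λ_1: solve (Sigma - λ_1 I)v = 0. First row:
  (11 - 11.1098)·v_x + (-1)·v_y = 0, i.e. (-0.1098)·v_x + (-1)·v_y = 0,
  so v ∝ (b, λ_1 - a) = (-1, 0.1098); multiply by -1 so the first entry is positive: u = (1, -0.1098).
  ||u|| = √((1)² + (-0.1098)²) = √(1.012) ≈ 1.006,
  v_1 = u/||u|| ≈ (0.994, -0.1091) (||v_1|| = 1).

λ_1 = 11.1098,  λ_2 = 1.8902;  v_1 ≈ (0.994, -0.1091)


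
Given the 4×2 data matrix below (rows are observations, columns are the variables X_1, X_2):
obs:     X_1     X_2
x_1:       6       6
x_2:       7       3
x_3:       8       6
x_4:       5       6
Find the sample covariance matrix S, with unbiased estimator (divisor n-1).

Step 1 — column means:
  mean(X_1) = (6 + 7 + 8 + 5) / 4 = 26/4 = 6.5
  mean(X_2) = (6 + 3 + 6 + 6) / 4 = 21/4 = 5.25

Step 2 — sample covariance S[i,j] = (1/(n-1)) · Σ_k (x_{k,i} - mean_i) · (x_{k,j} - mean_j), with n-1 = 3.
  S[X_1,X_1] = ((-0.5)·(-0.5) + (0.5)·(0.5) + (1.5)·(1.5) + (-1.5)·(-1.5)) / 3 = 5/3 = 1.6667
  S[X_1,X_2] = ((-0.5)·(0.75) + (0.5)·(-2.25) + (1.5)·(0.75) + (-1.5)·(0.75)) / 3 = -1.5/3 = -0.5
  S[X_2,X_2] = ((0.75)·(0.75) + (-2.25)·(-2.25) + (0.75)·(0.75) + (0.75)·(0.75)) / 3 = 6.75/3 = 2.25

S is symmetric (S[j,i] = S[i,j]). Assembling:

S = [[1.6667, -0.5],
 [-0.5, 2.25]]


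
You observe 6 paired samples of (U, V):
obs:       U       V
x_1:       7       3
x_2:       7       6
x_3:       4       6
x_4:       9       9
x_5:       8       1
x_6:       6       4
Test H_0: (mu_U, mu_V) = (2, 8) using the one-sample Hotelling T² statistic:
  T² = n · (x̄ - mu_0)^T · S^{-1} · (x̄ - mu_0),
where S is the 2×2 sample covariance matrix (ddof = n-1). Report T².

Step 1 — sample mean vector:
  mean(U) = (7 + 7 + 4 + 9 + 8 + 6) / 6 = 41/6 = 6.8333
  mean(V) = (3 + 6 + 6 + 9 + 1 + 4) / 6 = 29/6 = 4.8333
  x̄ = (6.8333, 4.8333),  deviation x̄ - mu_0 = (6.8333, 4.8333) - (2, 8) = (4.8333, -3.1667).

Step 2 — sample covariance matrix, S[i,j] = (1/(n-1)) · Σ_k (x_{k,i} - mean_i) · (x_{k,j} - mean_j), divisor n-1 = 5:
  S[U,U] = ((0.1667)·(0.1667) + (0.1667)·(0.1667) + (-2.8333)·(-2.8333) + (2.1667)·(2.1667) + (1.1667)·(1.1667) + (-0.8333)·(-0.8333)) / 5 = 14.8333/5 = 2.9667
  S[U,V] = ((0.1667)·(-1.8333) + (0.1667)·(1.1667) + (-2.8333)·(1.1667) + (2.1667)·(4.1667) + (1.1667)·(-3.8333) + (-0.8333)·(-0.8333)) / 5 = 1.8333/5 = 0.3667
  S[V,V] = ((-1.8333)·(-1.8333) + (1.1667)·(1.1667) + (1.1667)·(1.1667) + (4.1667)·(4.1667) + (-3.8333)·(-3.8333) + (-0.8333)·(-0.8333)) / 5 = 38.8333/5 = 7.7667
  S = [[2.9667, 0.3667],
 [0.3667, 7.7667]].

Step 3 — invert S. det(S) = 2.9667·7.7667 - (0.3667)² = 22.9067.
  S^{-1} = (1/det) · [[d, -b], [-b, a]] = [[0.3391, -0.016],
 [-0.016, 0.1295]].

Step 4 — quadratic form (x̄ - mu_0)^T · S^{-1} · (x̄ - mu_0):
  S^{-1} · (x̄ - mu_0) = (1.6895, -0.4875),
  (x̄ - mu_0)^T · [...] = (4.8333)·(1.6895) + (-3.1667)·(-0.4875) = 9.7094.

Step 5 — scale by n: T² = 6 · 9.7094 = 58.2567.

T² ≈ 58.2567


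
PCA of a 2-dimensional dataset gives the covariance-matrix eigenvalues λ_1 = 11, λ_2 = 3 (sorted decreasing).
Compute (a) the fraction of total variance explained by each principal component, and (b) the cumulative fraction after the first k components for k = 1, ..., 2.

Step 1 — total variance = trace(Sigma) = Σ λ_i = 11 + 3 = 14.

Step 2 — fraction explained by component i = λ_i / Σ λ:
  PC1: 11/14 = 0.7857
  PC2: 3/14 = 0.2143

Step 3 — cumulative fraction after k components = (λ_1 + ... + λ_k) / Σ λ:
  k = 1: 11/14 = 0.7857
  k = 2: (11 + 3)/14 = 14/14 = 1

Summary (fraction, with percent):

explained: PC1 0.7857 (78.57%), PC2 0.2143 (21.43%);  cumulative: 0.7857, 1


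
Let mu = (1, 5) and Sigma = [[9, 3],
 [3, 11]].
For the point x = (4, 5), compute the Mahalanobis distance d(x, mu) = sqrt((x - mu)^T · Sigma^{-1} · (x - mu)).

Step 1 — centre the observation: (x - mu) = (3, 0).

Step 2 — invert Sigma. det(Sigma) = 9·11 - (3)² = 90.
  Sigma^{-1} = (1/det) · [[d, -b], [-b, a]] = [[0.1222, -0.0333],
 [-0.0333, 0.1]].

Step 3 — form the quadratic (x - mu)^T · Sigma^{-1} · (x - mu):
  Sigma^{-1} · (x - mu) = (0.3667, -0.1).
  (x - mu)^T · [Sigma^{-1} · (x - mu)] = (3)·(0.3667) + (0)·(-0.1) = 1.1.

Step 4 — take square root: d = √(1.1) ≈ 1.0488.

d(x, mu) = √(1.1) ≈ 1.0488


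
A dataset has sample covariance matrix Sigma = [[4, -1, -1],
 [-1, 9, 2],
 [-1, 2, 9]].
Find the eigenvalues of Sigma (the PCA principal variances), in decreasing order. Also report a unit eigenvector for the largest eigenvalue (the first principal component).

Step 1 — characteristic polynomial p(λ) = det(λI - Sigma) = λ³ - tr·λ² + c_1·λ - det, where tr = trace, c_1 = sum of the principal 2×2 minors, det = det(Sigma):
  tr = 4 + 9 + 9 = 22,
  c_1 = (4·9 - (-1)²) + (4·9 - (-1)²) + (9·9 - (2)²) = 35 + 35 + 77 = 147,
  det = 4·(9·9 - (2)²) - (-1)·((-1)·9 - (2)·(-1)) + (-1)·((-1)·(2) - 9·(-1)) = 4·(77) - (-1)·(-7) + (-1)·(7) = 294.
  So p(λ) = λ³ - 22λ² + 147λ - 294.
Step 2 — look for an integer root (rational root theorem: any rational root is an integer divisor of 294). Testing λ = 7:
  p(7) = 343 - 1078 + 1029 - 294 = 0  ✓
  Dividing out (λ - 7): p(λ) = (λ - 7)(λ² - 15λ + 42).
Step 3 — remaining eigenvalues from the quadratic λ² - 15λ + 42 = 0:
  Δ = 15² - 4·42 = 225 - 168 = 57,  λ = (15 ± √57)/2 = (15 ± 7.5498)/2 ≈ 11.2749 or 3.7251.
  Sorted: λ_1 = 11.2749,  λ_2 = 7,  λ_3 = 3.7251  (check: sum = 22 = tr ✓).

Step 4 — unit eigenvector for λ_1 ≈ 11.2749: v spans the null space of (Sigma - λ_1 I), whose rows are
  r_1 = (-7.2749, -1, -1),  r_2 = (-1, -2.2749, 2),  r_3 = (-1, 2, -2.2749).
  v is orthogonal to every row, so take v ∝ r_1 × r_2 = ((-1)·(2) - (-1)·(-2.2749), (-1)·(-1) - (-7.2749)·(2), (-7.2749)·(-2.2749) - (-1)·(-1)) ≈ (-4.2749, 15.5498, 15.5498).
  Rescale (multiply by -1 so the first nonzero entry is positive): u = (4.2749, -15.5498, -15.5498).
  ||u|| = √((4.2749)² + (-15.5498)² + (-15.5498)²) = √(501.8696) ≈ 22.4024,  v_1 = u/||u|| ≈ (0.1908, -0.6941, -0.6941) (||v_1|| = 1).

λ_1 = 11.2749,  λ_2 = 7,  λ_3 = 3.7251;  v_1 ≈ (0.1908, -0.6941, -0.6941)


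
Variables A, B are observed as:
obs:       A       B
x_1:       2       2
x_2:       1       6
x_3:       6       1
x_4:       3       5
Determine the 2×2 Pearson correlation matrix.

Step 1 — column means:
  mean(A) = (2 + 1 + 6 + 3) / 4 = 12/4 = 3
  mean(B) = (2 + 6 + 1 + 5) / 4 = 14/4 = 3.5

Step 2 — sample variances and covariances s[i,j] = (1/(n-1)) · Σ_k (x_{k,i} - mean_i) · (x_{k,j} - mean_j), with n-1 = 3:
  s[A,A] = ((-1)·(-1) + (-2)·(-2) + (3)·(3) + (0)·(0)) / 3 = 14/3 = 4.6667
  s[A,B] = ((-1)·(-1.5) + (-2)·(2.5) + (3)·(-2.5) + (0)·(1.5)) / 3 = -11/3 = -3.6667
  s[B,B] = ((-1.5)·(-1.5) + (2.5)·(2.5) + (-2.5)·(-2.5) + (1.5)·(1.5)) / 3 = 17/3 = 5.6667
  Sample standard deviations s_i = √(s[i,i]):
  s(A) = √(4.6667) = 2.1602
  s(B) = √(5.6667) = 2.3805

Step 3 — r_{ij} = s_{ij} / (s_i · s_j):
  r[A,A] = 1 (diagonal).
  r[A,B] = -3.6667 / (2.1602 · 2.3805) = -3.6667 / 5.1424 = -0.713
  r[B,B] = 1 (diagonal).

R is symmetric with unit diagonal. Assembling:

R = [[1, -0.713],
 [-0.713, 1]]


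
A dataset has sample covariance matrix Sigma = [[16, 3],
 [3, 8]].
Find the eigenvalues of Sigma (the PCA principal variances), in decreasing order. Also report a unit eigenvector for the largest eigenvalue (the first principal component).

Step 1 — characteristic polynomial of 2×2 Sigma:
  det(Sigma - λI) = λ² - trace · λ + det = 0.
  trace = 16 + 8 = 24, det = 16·8 - (3)² = 119.
Step 2 — discriminant:
  Δ = trace² - 4·det = 576 - 476 = 100.
Step 3 — eigenvalues:
  λ = (trace ± √Δ)/2 = (24 ± 10)/2,
  λ_1 = 17,  λ_2 = 7.

Step 4 — unit eigenvector for λ_1: solve (Sigma - λ_1 I)v = 0. First row:
  (16 - 17)·v_x + (3)·v_y = 0, i.e. (-1)·v_x + (3)·v_y = 0,
  so v ∝ (b, λ_1 - a) = (3, 1) = u.
  ||u|| = √((3)² + (1)²) = √(10) ≈ 3.1623,
  v_1 = u/||u|| ≈ (0.9487, 0.3162) (||v_1|| = 1).

λ_1 = 17,  λ_2 = 7;  v_1 ≈ (0.9487, 0.3162)


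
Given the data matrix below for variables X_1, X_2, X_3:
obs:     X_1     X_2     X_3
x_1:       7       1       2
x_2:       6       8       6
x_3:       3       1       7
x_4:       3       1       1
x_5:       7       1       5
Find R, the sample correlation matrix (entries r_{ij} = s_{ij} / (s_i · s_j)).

Step 1 — column means:
  mean(X_1) = (7 + 6 + 3 + 3 + 7) / 5 = 26/5 = 5.2
  mean(X_2) = (1 + 8 + 1 + 1 + 1) / 5 = 12/5 = 2.4
  mean(X_3) = (2 + 6 + 7 + 1 + 5) / 5 = 21/5 = 4.2

Step 2 — sample variances and covariances s[i,j] = (1/(n-1)) · Σ_k (x_{k,i} - mean_i) · (x_{k,j} - mean_j), with n-1 = 4:
  s[X_1,X_1] = ((1.8)·(1.8) + (0.8)·(0.8) + (-2.2)·(-2.2) + (-2.2)·(-2.2) + (1.8)·(1.8)) / 4 = 16.8/4 = 4.2
  s[X_1,X_2] = ((1.8)·(-1.4) + (0.8)·(5.6) + (-2.2)·(-1.4) + (-2.2)·(-1.4) + (1.8)·(-1.4)) / 4 = 5.6/4 = 1.4
  s[X_1,X_3] = ((1.8)·(-2.2) + (0.8)·(1.8) + (-2.2)·(2.8) + (-2.2)·(-3.2) + (1.8)·(0.8)) / 4 = -0.2/4 = -0.05
  s[X_2,X_2] = ((-1.4)·(-1.4) + (5.6)·(5.6) + (-1.4)·(-1.4) + (-1.4)·(-1.4) + (-1.4)·(-1.4)) / 4 = 39.2/4 = 9.8
  s[X_2,X_3] = ((-1.4)·(-2.2) + (5.6)·(1.8) + (-1.4)·(2.8) + (-1.4)·(-3.2) + (-1.4)·(0.8)) / 4 = 12.6/4 = 3.15
  s[X_3,X_3] = ((-2.2)·(-2.2) + (1.8)·(1.8) + (2.8)·(2.8) + (-3.2)·(-3.2) + (0.8)·(0.8)) / 4 = 26.8/4 = 6.7
  Sample standard deviations s_i = √(s[i,i]):
  s(X_1) = √(4.2) = 2.0494
  s(X_2) = √(9.8) = 3.1305
  s(X_3) = √(6.7) = 2.5884

Step 3 — r_{ij} = s_{ij} / (s_i · s_j):
  r[X_1,X_1] = 1 (diagonal).
  r[X_1,X_2] = 1.4 / (2.0494 · 3.1305) = 1.4 / 6.4156 = 0.2182
  r[X_1,X_3] = -0.05 / (2.0494 · 2.5884) = -0.05 / 5.3047 = -0.0094
  r[X_2,X_2] = 1 (diagonal).
  r[X_2,X_3] = 3.15 / (3.1305 · 2.5884) = 3.15 / 8.1031 = 0.3887
  r[X_3,X_3] = 1 (diagonal).

R is symmetric with unit diagonal. Assembling:

R = [[1, 0.2182, -0.0094],
 [0.2182, 1, 0.3887],
 [-0.0094, 0.3887, 1]]


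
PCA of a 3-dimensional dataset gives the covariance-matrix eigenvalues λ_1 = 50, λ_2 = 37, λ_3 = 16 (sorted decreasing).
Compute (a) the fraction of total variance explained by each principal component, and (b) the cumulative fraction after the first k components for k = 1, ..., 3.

Step 1 — total variance = trace(Sigma) = Σ λ_i = 50 + 37 + 16 = 103.

Step 2 — fraction explained by component i = λ_i / Σ λ:
  PC1: 50/103 = 0.4854
  PC2: 37/103 = 0.3592
  PC3: 16/103 = 0.1553

Step 3 — cumulative fraction after k components = (λ_1 + ... + λ_k) / Σ λ:
  k = 1: 50/103 = 0.4854
  k = 2: (50 + 37)/103 = 87/103 = 0.8447
  k = 3: (50 + 37 + 16)/103 = 103/103 = 1

Summary (fraction, with percent):

explained: PC1 0.4854 (48.54%), PC2 0.3592 (35.92%), PC3 0.1553 (15.53%);  cumulative: 0.4854, 0.8447, 1


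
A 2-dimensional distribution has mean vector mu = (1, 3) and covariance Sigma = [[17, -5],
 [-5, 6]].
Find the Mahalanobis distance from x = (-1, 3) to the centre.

Step 1 — centre the observation: (x - mu) = (-2, 0).

Step 2 — invert Sigma. det(Sigma) = 17·6 - (-5)² = 77.
  Sigma^{-1} = (1/det) · [[d, -b], [-b, a]] = [[0.0779, 0.0649],
 [0.0649, 0.2208]].

Step 3 — form the quadratic (x - mu)^T · Sigma^{-1} · (x - mu):
  Sigma^{-1} · (x - mu) = (-0.1558, -0.1299).
  (x - mu)^T · [Sigma^{-1} · (x - mu)] = (-2)·(-0.1558) + (0)·(-0.1299) = 0.3117.

Step 4 — take square root: d = √(0.3117) ≈ 0.5583.

d(x, mu) = √(0.3117) ≈ 0.5583


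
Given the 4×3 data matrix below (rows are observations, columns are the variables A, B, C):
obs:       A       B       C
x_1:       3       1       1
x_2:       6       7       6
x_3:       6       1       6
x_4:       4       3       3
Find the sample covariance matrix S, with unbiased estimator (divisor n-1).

Step 1 — column means:
  mean(A) = (3 + 6 + 6 + 4) / 4 = 19/4 = 4.75
  mean(B) = (1 + 7 + 1 + 3) / 4 = 12/4 = 3
  mean(C) = (1 + 6 + 6 + 3) / 4 = 16/4 = 4

Step 2 — sample covariance S[i,j] = (1/(n-1)) · Σ_k (x_{k,i} - mean_i) · (x_{k,j} - mean_j), with n-1 = 3.
  S[A,A] = ((-1.75)·(-1.75) + (1.25)·(1.25) + (1.25)·(1.25) + (-0.75)·(-0.75)) / 3 = 6.75/3 = 2.25
  S[A,B] = ((-1.75)·(-2) + (1.25)·(4) + (1.25)·(-2) + (-0.75)·(0)) / 3 = 6/3 = 2
  S[A,C] = ((-1.75)·(-3) + (1.25)·(2) + (1.25)·(2) + (-0.75)·(-1)) / 3 = 11/3 = 3.6667
  S[B,B] = ((-2)·(-2) + (4)·(4) + (-2)·(-2) + (0)·(0)) / 3 = 24/3 = 8
  S[B,C] = ((-2)·(-3) + (4)·(2) + (-2)·(2) + (0)·(-1)) / 3 = 10/3 = 3.3333
  S[C,C] = ((-3)·(-3) + (2)·(2) + (2)·(2) + (-1)·(-1)) / 3 = 18/3 = 6

S is symmetric (S[j,i] = S[i,j]). Assembling:

S = [[2.25, 2, 3.6667],
 [2, 8, 3.3333],
 [3.6667, 3.3333, 6]]
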